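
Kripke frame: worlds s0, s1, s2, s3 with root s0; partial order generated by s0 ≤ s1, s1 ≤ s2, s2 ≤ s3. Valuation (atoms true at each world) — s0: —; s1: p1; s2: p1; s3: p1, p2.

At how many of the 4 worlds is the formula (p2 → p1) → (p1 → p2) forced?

s0: does not force it — s0 ⊮ (p2 → p1) → (p1 → p2): already at s0 itself, s0 ⊩ p2 → p1 but s0 ⊮ p1 → p2.
s1: does not force it — s1 ⊮ (p2 → p1) → (p1 → p2): already at s1 itself, s1 ⊩ p2 → p1 but s1 ⊮ p1 → p2.
s2: does not force it.
s3: forces it.
Worlds forcing the formula: {s3}.

1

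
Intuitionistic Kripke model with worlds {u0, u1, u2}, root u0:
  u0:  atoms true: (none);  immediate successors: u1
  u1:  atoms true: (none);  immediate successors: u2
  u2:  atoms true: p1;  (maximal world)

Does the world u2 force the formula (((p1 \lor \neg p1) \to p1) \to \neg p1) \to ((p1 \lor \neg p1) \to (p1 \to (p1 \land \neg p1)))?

Yes

u2 \Vdash (((p1 \lor \neg p1) \to p1) \to \neg p1) \to ((p1 \lor \neg p1) \to (p1 \to (p1 \land \neg p1))) vacuously: no world accessible from u2 forces the antecedent ((p1 \lor \neg p1) \to p1) \to \neg p1.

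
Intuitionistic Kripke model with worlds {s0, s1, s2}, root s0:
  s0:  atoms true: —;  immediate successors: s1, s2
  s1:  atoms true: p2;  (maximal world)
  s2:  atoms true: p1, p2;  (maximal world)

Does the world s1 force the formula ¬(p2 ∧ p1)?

Yes

s1 ⊩ ¬(p2 ∧ p1): no world accessible from s1 forces p2 ∧ p1.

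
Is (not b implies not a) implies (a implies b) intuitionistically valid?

This is the converse of contraposition, which is not intuitionistically valid.
A Kripke countermodel: worlds u0, u1; order generated by u0 <= u1; atoms true at each world — u0:{a}; u1:{a,b}.
u0 does not force (not b implies not a) implies (a implies b): already at u0 itself, u0 forces not b implies not a but u0 does not force a implies b.
u0 does not force a implies b: already at u0 itself, u0 forces a but u0 does not force b.
u0 lacks atom b, so u0 does not force b.
So the root u0 does not force the formula.

No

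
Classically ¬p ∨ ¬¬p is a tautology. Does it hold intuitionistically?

No

This is the weak law of excluded middle, which is not intuitionistically valid.
A Kripke countermodel: worlds w0, w1, w2; order generated by w0 ≤ w1, w0 ≤ w2; atoms true at each world — w0:{}; w1:{p}; w2:{}.
w0 ⊮ ¬p ∨ ¬¬p: neither disjunct is forced at w0.
w0 ⊮ ¬p since w1 is accessible from w0 and w1 ⊩ p.
So the root w0 does not force the formula.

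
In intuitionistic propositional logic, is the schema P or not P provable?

No

This is the law of excluded middle, which is not intuitionistically valid.
A Kripke countermodel: worlds s0, s1; order generated by s0 <= s1; atoms true at each world — s0:{}; s1:{P}.
s0 does not force P or not P: neither disjunct is forced at s0.
s0 lacks atom P, so s0 does not force P.
So the root s0 does not force the formula.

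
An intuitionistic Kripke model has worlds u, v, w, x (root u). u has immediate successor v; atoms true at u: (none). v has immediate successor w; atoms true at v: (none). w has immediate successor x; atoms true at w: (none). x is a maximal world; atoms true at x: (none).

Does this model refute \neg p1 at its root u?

u \Vdash \neg p1: no world accessible from u forces p1.
So the root u forces \neg p1; the model is not a countermodel.

No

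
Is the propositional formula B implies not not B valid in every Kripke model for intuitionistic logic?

Yes

This is double-negation introduction, which is intuitionistically derivable.
If a world forces B then every accessible world forces B (persistence), so none forces not B; hence not not B.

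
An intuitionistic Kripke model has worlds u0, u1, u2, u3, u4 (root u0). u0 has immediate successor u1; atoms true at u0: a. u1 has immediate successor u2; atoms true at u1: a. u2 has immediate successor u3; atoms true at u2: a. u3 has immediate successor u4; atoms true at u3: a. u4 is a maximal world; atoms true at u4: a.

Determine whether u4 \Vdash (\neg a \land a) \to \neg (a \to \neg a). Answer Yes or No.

u4 \Vdash (\neg a \land a) \to \neg (a \to \neg a) vacuously: no world accessible from u4 forces the antecedent \neg a \land a.

Yes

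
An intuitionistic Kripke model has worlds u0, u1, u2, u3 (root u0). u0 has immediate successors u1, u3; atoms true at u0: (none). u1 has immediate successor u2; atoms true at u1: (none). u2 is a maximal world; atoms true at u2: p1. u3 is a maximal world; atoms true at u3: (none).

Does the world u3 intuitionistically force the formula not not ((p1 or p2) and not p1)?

u3 does not force not not ((p1 or p2) and not p1) since u3 is accessible from u3 and u3 forces not ((p1 or p2) and not p1).
u3 forces not ((p1 or p2) and not p1): no world accessible from u3 forces (p1 or p2) and not p1.

No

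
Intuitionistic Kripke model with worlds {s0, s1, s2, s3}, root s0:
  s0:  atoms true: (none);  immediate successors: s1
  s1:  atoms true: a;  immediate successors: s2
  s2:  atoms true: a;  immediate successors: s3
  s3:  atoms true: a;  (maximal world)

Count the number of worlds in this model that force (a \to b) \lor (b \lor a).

s0: does not force it — s0 \nVdash (a \to b) \lor (b \lor a): neither disjunct is forced at s0.
s1: forces it.
s2: forces it.
s3: forces it.
Worlds forcing the formula: {s1, s2, s3}.

3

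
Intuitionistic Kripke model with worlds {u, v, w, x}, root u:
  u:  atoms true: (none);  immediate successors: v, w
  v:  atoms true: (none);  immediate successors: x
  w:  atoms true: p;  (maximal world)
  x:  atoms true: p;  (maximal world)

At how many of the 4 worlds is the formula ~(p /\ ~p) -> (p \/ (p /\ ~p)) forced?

u: does not force it — u ||-/- ~(p /\ ~p) -> (p \/ (p /\ ~p)): already at u itself, u ||- ~(p /\ ~p) but u ||-/- p \/ (p /\ ~p).
v: does not force it.
w: forces it.
x: forces it.
Worlds forcing the formula: {w, x}.

2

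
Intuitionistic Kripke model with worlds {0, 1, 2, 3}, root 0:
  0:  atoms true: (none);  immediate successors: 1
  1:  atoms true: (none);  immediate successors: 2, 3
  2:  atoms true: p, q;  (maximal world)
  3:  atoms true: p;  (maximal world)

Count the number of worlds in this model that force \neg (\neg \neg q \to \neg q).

0: does not force it — 0 \nVdash \neg (\neg \neg q \to \neg q) since 3 is accessible from 0 and 3 \Vdash \neg \neg q \to \neg q.
1: does not force it.
2: forces it.
3: does not force it.
Worlds forcing the formula: {2}.

1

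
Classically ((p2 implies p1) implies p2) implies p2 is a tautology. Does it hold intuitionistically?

No

This is Peirce's law, which is not intuitionistically valid.
A Kripke countermodel: worlds w0, w1; order generated by w0 <= w1; atoms true at each world — w0:{}; w1:{p2}.
w0 does not force ((p2 implies p1) implies p2) implies p2: already at w0 itself, w0 forces (p2 implies p1) implies p2 but w0 does not force p2.
w0 lacks atom p2, so w0 does not force p2.
So the root w0 does not force the formula.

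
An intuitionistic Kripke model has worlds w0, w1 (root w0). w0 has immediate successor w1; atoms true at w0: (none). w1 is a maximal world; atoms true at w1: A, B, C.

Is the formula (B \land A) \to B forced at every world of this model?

Yes

w0 \Vdash (B \land A) \to B: every world accessible from w0 that forces B \land A (namely w1) also forces B.
Since the root w0 forces (B \land A) \to B and forcing is persistent (monotone upward), every world forces it.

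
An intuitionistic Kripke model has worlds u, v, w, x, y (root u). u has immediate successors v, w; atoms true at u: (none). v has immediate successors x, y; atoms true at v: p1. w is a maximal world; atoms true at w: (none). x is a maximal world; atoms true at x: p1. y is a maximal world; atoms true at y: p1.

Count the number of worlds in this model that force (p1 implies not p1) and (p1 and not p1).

u: does not force it — u does not force (p1 implies not p1) and (p1 and not p1) since u fails p1 implies not p1.
v: does not force it — v does not force (p1 implies not p1) and (p1 and not p1) since v fails p1 implies not p1.
w: does not force it.
x: does not force it.
y: does not force it.
Worlds forcing the formula: { }.

0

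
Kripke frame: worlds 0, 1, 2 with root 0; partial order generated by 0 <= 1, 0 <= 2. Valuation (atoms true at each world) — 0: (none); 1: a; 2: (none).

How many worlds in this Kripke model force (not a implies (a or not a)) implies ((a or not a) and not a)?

1

0: does not force it — 0 does not force (not a implies (a or not a)) implies ((a or not a) and not a): already at 0 itself, 0 forces not a implies (a or not a) but 0 does not force (a or not a) and not a.
1: does not force it — 1 does not force (not a implies (a or not a)) implies ((a or not a) and not a): already at 1 itself, 1 forces not a implies (a or not a) but 1 does not force (a or not a) and not a.
2: forces it.
Worlds forcing the formula: {2}.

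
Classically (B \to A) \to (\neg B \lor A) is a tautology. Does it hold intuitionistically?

This is the material-implication-as-disjunction principle, which is not intuitionistically valid.
A Kripke countermodel: worlds a, b; order generated by a \le b; atoms true at each world — a:{}; b:{A,B}.
a \nVdash (B \to A) \to (\neg B \lor A): already at a itself, a \Vdash B \to A but a \nVdash \neg B \lor A.
a \nVdash \neg B \lor A: neither disjunct is forced at a.
a \nVdash \neg B since b is accessible from a and b \Vdash B.
So the root a does not force the formula.

No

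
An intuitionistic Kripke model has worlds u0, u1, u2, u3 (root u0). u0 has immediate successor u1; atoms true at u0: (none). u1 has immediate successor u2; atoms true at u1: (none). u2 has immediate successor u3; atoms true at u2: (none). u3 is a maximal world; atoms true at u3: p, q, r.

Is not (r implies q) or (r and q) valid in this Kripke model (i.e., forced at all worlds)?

No

Not every world: u0 does not force not (r implies q) or (r and q).
u0 does not force not (r implies q) or (r and q): neither disjunct is forced at u0.
u0 does not force not (r implies q) since u0 is accessible from u0 and u0 forces r implies q.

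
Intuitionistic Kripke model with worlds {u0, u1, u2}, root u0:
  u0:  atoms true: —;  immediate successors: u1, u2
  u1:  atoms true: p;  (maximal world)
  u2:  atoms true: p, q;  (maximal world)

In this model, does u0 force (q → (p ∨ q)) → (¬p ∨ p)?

u0 ⊮ (q → (p ∨ q)) → (¬p ∨ p): already at u0 itself, u0 ⊩ q → (p ∨ q) but u0 ⊮ ¬p ∨ p.
u0 ⊮ ¬p ∨ p: neither disjunct is forced at u0.
u0 ⊮ ¬p since u1 is accessible from u0 and u1 ⊩ p.

No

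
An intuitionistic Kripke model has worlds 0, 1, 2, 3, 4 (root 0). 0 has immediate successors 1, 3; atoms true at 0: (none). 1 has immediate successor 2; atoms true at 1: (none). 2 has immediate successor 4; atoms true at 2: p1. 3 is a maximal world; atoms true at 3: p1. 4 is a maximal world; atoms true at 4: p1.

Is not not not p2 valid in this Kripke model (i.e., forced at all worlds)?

Yes

0 forces not not not p2: no world accessible from 0 forces not not p2.
Since the root 0 forces not not not p2 and forcing is persistent (monotone upward), every world forces it.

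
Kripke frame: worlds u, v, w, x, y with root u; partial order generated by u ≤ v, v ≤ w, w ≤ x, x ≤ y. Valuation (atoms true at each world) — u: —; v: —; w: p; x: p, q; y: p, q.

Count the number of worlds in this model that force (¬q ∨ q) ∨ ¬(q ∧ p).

u: does not force it — u ⊮ (¬q ∨ q) ∨ ¬(q ∧ p): neither disjunct is forced at u.
v: does not force it.
w: does not force it.
x: forces it.
y: forces it.
Worlds forcing the formula: {x, y}.

2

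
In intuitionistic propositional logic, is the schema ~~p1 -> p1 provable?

This is double-negation elimination, which is not intuitionistically valid.
A Kripke countermodel: worlds u, v; order generated by u <= v; atoms true at each world — u:{}; v:{p1}.
u ||-/- ~~p1 -> p1: already at u itself, u ||- ~~p1 but u ||-/- p1.
u lacks atom p1, so u ||-/- p1.
So the root u does not force the formula.

No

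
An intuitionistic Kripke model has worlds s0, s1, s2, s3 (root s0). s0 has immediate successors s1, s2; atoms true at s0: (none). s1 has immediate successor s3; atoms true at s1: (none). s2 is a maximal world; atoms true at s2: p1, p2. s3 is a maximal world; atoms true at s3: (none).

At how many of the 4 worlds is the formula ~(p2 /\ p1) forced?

2

s0: does not force it — s0 ||-/- ~(p2 /\ p1) since s2 is accessible from s0 and s2 ||- p2 /\ p1.
s1: forces it.
s2: does not force it — s2 ||-/- ~(p2 /\ p1) since s2 is accessible from s2 and s2 ||- p2 /\ p1.
s3: forces it.
Worlds forcing the formula: {s1, s3}.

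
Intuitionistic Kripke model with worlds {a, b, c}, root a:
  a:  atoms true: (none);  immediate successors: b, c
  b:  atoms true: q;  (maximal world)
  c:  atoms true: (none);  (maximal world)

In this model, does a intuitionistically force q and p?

No

a does not force q and p since a fails q.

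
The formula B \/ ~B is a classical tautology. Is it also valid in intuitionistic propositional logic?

This is the law of excluded middle, which is not intuitionistically valid.
A Kripke countermodel: worlds u, v; order generated by u <= v; atoms true at each world — u:{}; v:{B}.
u ||-/- B \/ ~B: neither disjunct is forced at u.
u lacks atom B, so u ||-/- B.
So the root u does not force the formula.

No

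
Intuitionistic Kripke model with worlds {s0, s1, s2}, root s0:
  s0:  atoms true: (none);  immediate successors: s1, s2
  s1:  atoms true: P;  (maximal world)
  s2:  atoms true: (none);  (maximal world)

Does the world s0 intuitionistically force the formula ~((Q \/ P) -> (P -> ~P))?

No

s0 ||-/- ~((Q \/ P) -> (P -> ~P)) since s2 is accessible from s0 and s2 ||- (Q \/ P) -> (P -> ~P).
s2 ||- (Q \/ P) -> (P -> ~P) vacuously: no world accessible from s2 forces the antecedent Q \/ P.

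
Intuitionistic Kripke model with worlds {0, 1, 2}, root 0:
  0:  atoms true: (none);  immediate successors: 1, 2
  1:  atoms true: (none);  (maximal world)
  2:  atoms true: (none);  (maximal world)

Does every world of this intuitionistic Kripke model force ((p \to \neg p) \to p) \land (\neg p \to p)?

Not every world: 0 \nVdash ((p \to \neg p) \to p) \land (\neg p \to p).
0 \nVdash ((p \to \neg p) \to p) \land (\neg p \to p) since 0 fails (p \to \neg p) \to p.

No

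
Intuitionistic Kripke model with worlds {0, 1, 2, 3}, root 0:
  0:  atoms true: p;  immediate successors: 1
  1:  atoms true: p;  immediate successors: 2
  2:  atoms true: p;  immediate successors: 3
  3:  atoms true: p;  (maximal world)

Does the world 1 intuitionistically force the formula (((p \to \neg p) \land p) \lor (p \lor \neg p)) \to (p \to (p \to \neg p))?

1 \nVdash (((p \to \neg p) \land p) \lor (p \lor \neg p)) \to (p \to (p \to \neg p)): already at 1 itself, 1 \Vdash ((p \to \neg p) \land p) \lor (p \lor \neg p) but 1 \nVdash p \to (p \to \neg p).
1 \nVdash p \to (p \to \neg p): already at 1 itself, 1 \Vdash p but 1 \nVdash p \to \neg p.
1 \nVdash p \to \neg p: already at 1 itself, 1 \Vdash p but 1 \nVdash \neg p.
1 \nVdash \neg p since 1 is accessible from 1 and 1 \Vdash p.

No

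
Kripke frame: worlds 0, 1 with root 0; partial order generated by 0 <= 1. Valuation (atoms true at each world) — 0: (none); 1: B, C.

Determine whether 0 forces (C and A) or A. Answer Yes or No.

No

0 does not force (C and A) or A: neither disjunct is forced at 0.
0 does not force C and A since 0 fails C.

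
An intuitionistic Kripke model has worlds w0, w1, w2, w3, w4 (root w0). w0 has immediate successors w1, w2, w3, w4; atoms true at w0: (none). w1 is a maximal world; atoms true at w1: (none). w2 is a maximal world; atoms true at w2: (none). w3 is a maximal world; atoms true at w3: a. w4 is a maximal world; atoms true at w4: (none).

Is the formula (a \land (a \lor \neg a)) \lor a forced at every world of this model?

Not every world: w0 \nVdash (a \land (a \lor \neg a)) \lor a.
w0 \nVdash (a \land (a \lor \neg a)) \lor a: neither disjunct is forced at w0.
w0 \nVdash a \land (a \lor \neg a) since w0 fails a.

No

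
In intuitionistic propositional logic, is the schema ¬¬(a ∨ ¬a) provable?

Yes

This is the double negation of excluded middle, which is intuitionistically derivable.
Assuming ¬(a ∨ ¬a): from a we'd get a ∨ ¬a, so ¬a; but then a ∨ ¬a again — contradiction. Hence ¬¬(a ∨ ¬a).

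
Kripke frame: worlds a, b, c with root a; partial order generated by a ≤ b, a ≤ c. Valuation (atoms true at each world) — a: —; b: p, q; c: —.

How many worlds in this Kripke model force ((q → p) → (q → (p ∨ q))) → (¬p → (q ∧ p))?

a: does not force it — a ⊮ ((q → p) → (q → (p ∨ q))) → (¬p → (q ∧ p)): already at a itself, a ⊩ (q → p) → (q → (p ∨ q)) but a ⊮ ¬p → (q ∧ p).
b: forces it.
c: does not force it — c ⊮ ((q → p) → (q → (p ∨ q))) → (¬p → (q ∧ p)): already at c itself, c ⊩ (q → p) → (q → (p ∨ q)) but c ⊮ ¬p → (q ∧ p).
Worlds forcing the formula: {b}.

1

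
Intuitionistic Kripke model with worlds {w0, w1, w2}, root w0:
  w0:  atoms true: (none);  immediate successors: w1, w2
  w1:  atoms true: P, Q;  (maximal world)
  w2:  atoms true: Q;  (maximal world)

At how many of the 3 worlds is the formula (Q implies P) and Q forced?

w0: does not force it — w0 does not force (Q implies P) and Q since w0 fails Q implies P.
w1: forces it.
w2: does not force it — w2 does not force (Q implies P) and Q since w2 fails Q implies P.
Worlds forcing the formula: {w1}.

1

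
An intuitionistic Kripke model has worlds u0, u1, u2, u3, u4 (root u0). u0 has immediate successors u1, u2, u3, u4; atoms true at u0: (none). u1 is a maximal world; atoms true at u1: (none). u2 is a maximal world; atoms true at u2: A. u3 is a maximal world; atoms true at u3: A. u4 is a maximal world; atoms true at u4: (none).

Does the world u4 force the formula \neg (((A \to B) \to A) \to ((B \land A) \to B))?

u4 \nVdash \neg (((A \to B) \to A) \to ((B \land A) \to B)) since u4 is accessible from u4 and u4 \Vdash ((A \to B) \to A) \to ((B \land A) \to B).
u4 \Vdash ((A \to B) \to A) \to ((B \land A) \to B) vacuously: no world accessible from u4 forces the antecedent (A \to B) \to A.

No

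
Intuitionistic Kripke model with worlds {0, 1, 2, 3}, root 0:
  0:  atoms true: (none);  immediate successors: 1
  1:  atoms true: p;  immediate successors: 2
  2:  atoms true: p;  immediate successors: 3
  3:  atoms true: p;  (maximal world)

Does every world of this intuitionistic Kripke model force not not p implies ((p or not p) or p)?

Not every world: 0 does not force not not p implies ((p or not p) or p).
0 does not force not not p implies ((p or not p) or p): already at 0 itself, 0 forces not not p but 0 does not force (p or not p) or p.
0 does not force (p or not p) or p: neither disjunct is forced at 0.
0 does not force p or not p: neither disjunct is forced at 0.

No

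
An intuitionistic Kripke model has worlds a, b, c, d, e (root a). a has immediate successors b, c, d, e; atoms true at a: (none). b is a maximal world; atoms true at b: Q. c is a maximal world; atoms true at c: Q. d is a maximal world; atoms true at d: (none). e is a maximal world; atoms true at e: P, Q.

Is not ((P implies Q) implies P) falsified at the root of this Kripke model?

Yes

a does not force not ((P implies Q) implies P) since e is accessible from a and e forces (P implies Q) implies P.
e forces (P implies Q) implies P: every world accessible from e that forces P implies Q (namely e) also forces P.
So the root a does not force not ((P implies Q) implies P); the model is a countermodel.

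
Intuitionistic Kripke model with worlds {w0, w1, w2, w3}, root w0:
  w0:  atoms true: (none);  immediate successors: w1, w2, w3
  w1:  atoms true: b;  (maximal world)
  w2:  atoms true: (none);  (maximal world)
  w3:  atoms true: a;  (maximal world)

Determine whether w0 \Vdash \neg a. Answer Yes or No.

No

w0 \nVdash \neg a since w3 is accessible from w0 and w3 \Vdash a.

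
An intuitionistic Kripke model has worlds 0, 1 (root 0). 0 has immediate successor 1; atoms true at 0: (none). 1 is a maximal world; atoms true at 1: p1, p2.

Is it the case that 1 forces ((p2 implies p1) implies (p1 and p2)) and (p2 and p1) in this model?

1 forces ((p2 implies p1) implies (p1 and p2)) and (p2 and p1) since 1 forces both conjuncts.

Yes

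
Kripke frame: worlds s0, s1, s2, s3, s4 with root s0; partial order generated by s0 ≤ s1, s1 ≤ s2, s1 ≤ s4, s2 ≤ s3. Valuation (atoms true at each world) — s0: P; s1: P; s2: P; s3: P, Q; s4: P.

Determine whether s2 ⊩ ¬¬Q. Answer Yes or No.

Yes

s2 ⊩ ¬¬Q: no world accessible from s2 forces ¬Q.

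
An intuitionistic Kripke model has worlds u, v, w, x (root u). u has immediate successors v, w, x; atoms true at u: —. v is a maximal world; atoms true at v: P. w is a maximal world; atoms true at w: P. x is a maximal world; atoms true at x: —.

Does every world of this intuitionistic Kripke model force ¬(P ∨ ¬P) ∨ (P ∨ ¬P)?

No

Not every world: u ⊮ ¬(P ∨ ¬P) ∨ (P ∨ ¬P).
u ⊮ ¬(P ∨ ¬P) ∨ (P ∨ ¬P): neither disjunct is forced at u.
u ⊮ ¬(P ∨ ¬P) since v is accessible from u and v ⊩ P ∨ ¬P.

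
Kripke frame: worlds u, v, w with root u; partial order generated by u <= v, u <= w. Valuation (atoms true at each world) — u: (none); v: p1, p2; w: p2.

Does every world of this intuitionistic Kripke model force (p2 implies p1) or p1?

No

Not every world: u does not force (p2 implies p1) or p1.
u does not force (p2 implies p1) or p1: neither disjunct is forced at u.
u does not force p2 implies p1: at the accessible world w, w forces p2 but w does not force p1.
w lacks atom p1, so w does not force p1.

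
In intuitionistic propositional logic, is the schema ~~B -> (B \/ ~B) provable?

No

This is a variant of double-negation elimination (deriving excluded middle from double negation), which is not intuitionistically valid.
A Kripke countermodel: worlds a, b; order generated by a <= b; atoms true at each world — a:{}; b:{B}.
a ||-/- ~~B -> (B \/ ~B): already at a itself, a ||- ~~B but a ||-/- B \/ ~B.
a ||-/- B \/ ~B: neither disjunct is forced at a.
a lacks atom B, so a ||-/- B.
So the root a does not force the formula.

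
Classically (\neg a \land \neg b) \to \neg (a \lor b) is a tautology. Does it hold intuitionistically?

Yes

This is a constructively valid De Morgan direction (conjunction of negations to negated disjunction), which is intuitionistically derivable.
If both \neg a and \neg b hold at a world, no accessible world forces a or forces b, so none forces a \lor b.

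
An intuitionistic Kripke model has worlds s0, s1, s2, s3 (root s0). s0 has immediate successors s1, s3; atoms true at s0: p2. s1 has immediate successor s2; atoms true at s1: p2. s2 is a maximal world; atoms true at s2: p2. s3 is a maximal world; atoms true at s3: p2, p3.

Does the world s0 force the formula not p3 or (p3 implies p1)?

No

s0 does not force not p3 or (p3 implies p1): neither disjunct is forced at s0.
s0 does not force not p3 since s3 is accessible from s0 and s3 forces p3.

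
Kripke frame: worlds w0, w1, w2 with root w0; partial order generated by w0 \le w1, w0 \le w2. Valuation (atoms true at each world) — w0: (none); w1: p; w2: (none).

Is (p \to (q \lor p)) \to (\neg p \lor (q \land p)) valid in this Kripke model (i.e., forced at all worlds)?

Not every world: w0 \nVdash (p \to (q \lor p)) \to (\neg p \lor (q \land p)).
w0 \nVdash (p \to (q \lor p)) \to (\neg p \lor (q \land p)): already at w0 itself, w0 \Vdash p \to (q \lor p) but w0 \nVdash \neg p \lor (q \land p).
w0 \nVdash \neg p \lor (q \land p): neither disjunct is forced at w0.
w0 \nVdash \neg p since w1 is accessible from w0 and w1 \Vdash p.

No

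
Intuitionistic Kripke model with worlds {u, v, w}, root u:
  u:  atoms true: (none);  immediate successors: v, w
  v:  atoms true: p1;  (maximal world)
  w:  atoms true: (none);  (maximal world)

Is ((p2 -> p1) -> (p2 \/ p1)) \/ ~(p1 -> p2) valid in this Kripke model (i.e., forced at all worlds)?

No

Not every world: u ||-/- ((p2 -> p1) -> (p2 \/ p1)) \/ ~(p1 -> p2).
u ||-/- ((p2 -> p1) -> (p2 \/ p1)) \/ ~(p1 -> p2): neither disjunct is forced at u.
u ||-/- (p2 -> p1) -> (p2 \/ p1): already at u itself, u ||- p2 -> p1 but u ||-/- p2 \/ p1.
u ||-/- p2 \/ p1: neither disjunct is forced at u.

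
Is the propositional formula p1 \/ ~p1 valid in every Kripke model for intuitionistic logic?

No

This is the law of excluded middle, which is not intuitionistically valid.
A Kripke countermodel: worlds u0, u1; order generated by u0 <= u1; atoms true at each world — u0:{}; u1:{p1}.
u0 ||-/- p1 \/ ~p1: neither disjunct is forced at u0.
u0 lacks atom p1, so u0 ||-/- p1.
So the root u0 does not force the formula.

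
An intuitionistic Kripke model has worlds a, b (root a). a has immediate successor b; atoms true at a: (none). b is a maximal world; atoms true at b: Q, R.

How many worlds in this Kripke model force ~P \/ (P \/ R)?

a: forces it.
b: forces it.
Worlds forcing the formula: {a, b}.

2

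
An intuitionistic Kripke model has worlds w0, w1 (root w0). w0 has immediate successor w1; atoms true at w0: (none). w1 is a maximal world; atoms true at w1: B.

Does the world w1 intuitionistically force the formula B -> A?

No

w1 ||-/- B -> A: already at w1 itself, w1 ||- B but w1 ||-/- A.
w1 lacks atom A, so w1 ||-/- A.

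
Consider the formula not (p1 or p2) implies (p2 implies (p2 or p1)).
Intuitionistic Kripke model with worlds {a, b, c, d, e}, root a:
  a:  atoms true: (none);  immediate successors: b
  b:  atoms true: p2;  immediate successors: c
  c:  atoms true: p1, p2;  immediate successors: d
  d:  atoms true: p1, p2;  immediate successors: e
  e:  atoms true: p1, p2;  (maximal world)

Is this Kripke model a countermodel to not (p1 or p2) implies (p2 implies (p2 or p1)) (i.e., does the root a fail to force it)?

a forces not (p1 or p2) implies (p2 implies (p2 or p1)) vacuously: no world accessible from a forces the antecedent not (p1 or p2).
So the root a forces not (p1 or p2) implies (p2 implies (p2 or p1)); the model is not a countermodel.

No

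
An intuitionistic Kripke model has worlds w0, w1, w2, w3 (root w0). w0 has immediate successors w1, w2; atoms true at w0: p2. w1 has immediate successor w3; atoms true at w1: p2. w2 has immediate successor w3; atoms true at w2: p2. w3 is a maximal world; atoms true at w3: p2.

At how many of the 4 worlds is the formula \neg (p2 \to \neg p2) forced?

w0: forces it.
w1: forces it.
w2: forces it.
w3: forces it.
Worlds forcing the formula: {w0, w1, w2, w3}.

4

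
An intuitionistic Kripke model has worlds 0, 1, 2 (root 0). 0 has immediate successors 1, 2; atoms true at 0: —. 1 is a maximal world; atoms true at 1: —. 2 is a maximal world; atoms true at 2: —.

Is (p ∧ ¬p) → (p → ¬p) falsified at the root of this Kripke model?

No

0 ⊩ (p ∧ ¬p) → (p → ¬p) vacuously: no world accessible from 0 forces the antecedent p ∧ ¬p.
So the root 0 forces (p ∧ ¬p) → (p → ¬p); the model is not a countermodel.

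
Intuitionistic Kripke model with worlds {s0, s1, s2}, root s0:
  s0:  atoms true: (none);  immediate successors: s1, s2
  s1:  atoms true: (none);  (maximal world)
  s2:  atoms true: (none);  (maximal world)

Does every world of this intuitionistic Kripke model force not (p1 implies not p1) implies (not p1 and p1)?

s0 forces not (p1 implies not p1) implies (not p1 and p1) vacuously: no world accessible from s0 forces the antecedent not (p1 implies not p1).
Since the root s0 forces not (p1 implies not p1) implies (not p1 and p1) and forcing is persistent (monotone upward), every world forces it.

Yes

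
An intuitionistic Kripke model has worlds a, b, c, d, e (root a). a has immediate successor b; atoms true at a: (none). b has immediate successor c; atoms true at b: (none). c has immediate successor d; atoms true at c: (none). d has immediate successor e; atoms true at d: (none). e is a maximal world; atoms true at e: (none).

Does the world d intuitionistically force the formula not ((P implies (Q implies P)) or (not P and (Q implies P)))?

d does not force not ((P implies (Q implies P)) or (not P and (Q implies P))) since d is accessible from d and d forces (P implies (Q implies P)) or (not P and (Q implies P)).
d forces (P implies (Q implies P)) or (not P and (Q implies P)) via the disjunct P implies (Q implies P).

No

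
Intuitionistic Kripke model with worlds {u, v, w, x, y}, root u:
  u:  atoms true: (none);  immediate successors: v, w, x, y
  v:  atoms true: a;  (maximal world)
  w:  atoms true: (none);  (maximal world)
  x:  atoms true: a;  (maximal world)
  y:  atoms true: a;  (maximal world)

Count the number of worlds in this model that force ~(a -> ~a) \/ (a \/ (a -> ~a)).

4

u: does not force it — u ||-/- ~(a -> ~a) \/ (a \/ (a -> ~a)): neither disjunct is forced at u.
v: forces it.
w: forces it.
x: forces it.
y: forces it.
Worlds forcing the formula: {v, w, x, y}.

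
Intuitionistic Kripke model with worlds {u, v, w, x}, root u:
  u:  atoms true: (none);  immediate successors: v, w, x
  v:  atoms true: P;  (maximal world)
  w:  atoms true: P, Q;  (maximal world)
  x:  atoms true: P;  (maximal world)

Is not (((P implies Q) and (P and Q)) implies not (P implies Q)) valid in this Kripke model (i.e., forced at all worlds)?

No

Not every world: u does not force not (((P implies Q) and (P and Q)) implies not (P implies Q)).
u does not force not (((P implies Q) and (P and Q)) implies not (P implies Q)) since v is accessible from u and v forces ((P implies Q) and (P and Q)) implies not (P implies Q).
v forces ((P implies Q) and (P and Q)) implies not (P implies Q) vacuously: no world accessible from v forces the antecedent (P implies Q) and (P and Q).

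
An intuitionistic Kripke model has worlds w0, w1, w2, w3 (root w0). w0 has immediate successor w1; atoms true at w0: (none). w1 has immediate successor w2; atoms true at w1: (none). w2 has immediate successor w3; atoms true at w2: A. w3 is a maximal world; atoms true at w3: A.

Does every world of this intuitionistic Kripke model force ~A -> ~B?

Yes

w0 ||- ~A -> ~B vacuously: no world accessible from w0 forces the antecedent ~A.
Since the root w0 forces ~A -> ~B and forcing is persistent (monotone upward), every world forces it.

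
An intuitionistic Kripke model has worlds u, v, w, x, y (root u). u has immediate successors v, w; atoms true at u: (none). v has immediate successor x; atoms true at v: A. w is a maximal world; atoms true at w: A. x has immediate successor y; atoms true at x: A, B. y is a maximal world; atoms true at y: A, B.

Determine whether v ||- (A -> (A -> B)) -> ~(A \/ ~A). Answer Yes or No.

v ||-/- (A -> (A -> B)) -> ~(A \/ ~A): at the accessible world x, x ||- A -> (A -> B) but x ||-/- ~(A \/ ~A).
x ||-/- ~(A \/ ~A) since x is accessible from x and x ||- A \/ ~A.
x ||- A \/ ~A via the disjunct A.

No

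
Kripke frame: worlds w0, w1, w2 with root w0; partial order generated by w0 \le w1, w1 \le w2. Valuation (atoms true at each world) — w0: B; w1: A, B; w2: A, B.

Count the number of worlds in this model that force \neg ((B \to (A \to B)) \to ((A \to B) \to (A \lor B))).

w0: does not force it — w0 \nVdash \neg ((B \to (A \to B)) \to ((A \to B) \to (A \lor B))) since w0 is accessible from w0 and w0 \Vdash (B \to (A \to B)) \to ((A \to B) \to (A \lor B)).
w1: does not force it.
w2: does not force it.
Worlds forcing the formula: { }.

0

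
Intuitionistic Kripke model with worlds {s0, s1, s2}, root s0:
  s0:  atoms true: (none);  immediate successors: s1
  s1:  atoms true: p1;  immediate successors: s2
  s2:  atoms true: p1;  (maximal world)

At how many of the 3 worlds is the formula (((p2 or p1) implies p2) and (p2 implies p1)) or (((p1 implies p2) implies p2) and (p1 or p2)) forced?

s0: does not force it — s0 does not force (((p2 or p1) implies p2) and (p2 implies p1)) or (((p1 implies p2) implies p2) and (p1 or p2)): neither disjunct is forced at s0.
s1: forces it.
s2: forces it.
Worlds forcing the formula: {s1, s2}.

2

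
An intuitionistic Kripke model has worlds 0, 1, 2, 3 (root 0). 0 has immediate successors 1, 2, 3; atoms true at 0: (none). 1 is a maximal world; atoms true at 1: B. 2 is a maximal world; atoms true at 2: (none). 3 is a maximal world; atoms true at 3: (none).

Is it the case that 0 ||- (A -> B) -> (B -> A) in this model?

0 ||-/- (A -> B) -> (B -> A): already at 0 itself, 0 ||- A -> B but 0 ||-/- B -> A.
0 ||-/- B -> A: at the accessible world 1, 1 ||- B but 1 ||-/- A.
1 lacks atom A, so 1 ||-/- A.

No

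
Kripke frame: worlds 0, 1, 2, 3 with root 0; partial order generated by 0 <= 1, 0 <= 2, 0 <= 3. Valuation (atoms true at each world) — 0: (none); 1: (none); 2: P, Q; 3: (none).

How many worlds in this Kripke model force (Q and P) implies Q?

0: forces it.
1: forces it.
2: forces it.
3: forces it.
Worlds forcing the formula: {0, 1, 2, 3}.

4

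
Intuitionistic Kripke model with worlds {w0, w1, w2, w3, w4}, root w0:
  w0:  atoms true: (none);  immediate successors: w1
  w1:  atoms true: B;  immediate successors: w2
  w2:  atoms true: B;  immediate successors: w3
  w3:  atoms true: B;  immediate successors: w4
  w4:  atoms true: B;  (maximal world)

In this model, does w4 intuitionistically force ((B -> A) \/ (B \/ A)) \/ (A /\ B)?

Yes

w4 ||- ((B -> A) \/ (B \/ A)) \/ (A /\ B) via the disjunct (B -> A) \/ (B \/ A).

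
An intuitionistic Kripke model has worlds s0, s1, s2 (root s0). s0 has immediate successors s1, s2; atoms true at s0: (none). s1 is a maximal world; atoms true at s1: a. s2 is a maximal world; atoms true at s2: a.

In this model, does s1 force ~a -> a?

Yes

s1 ||- ~a -> a vacuously: no world accessible from s1 forces the antecedent ~a.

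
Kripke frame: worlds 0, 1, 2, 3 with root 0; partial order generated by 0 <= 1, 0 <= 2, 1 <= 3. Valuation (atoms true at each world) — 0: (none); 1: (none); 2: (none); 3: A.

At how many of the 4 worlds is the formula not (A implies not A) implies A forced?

2

0: does not force it — 0 does not force not (A implies not A) implies A: at the accessible world 1, 1 forces not (A implies not A) but 1 does not force A.
1: does not force it — 1 does not force not (A implies not A) implies A: already at 1 itself, 1 forces not (A implies not A) but 1 does not force A.
2: forces it.
3: forces it.
Worlds forcing the formula: {2, 3}.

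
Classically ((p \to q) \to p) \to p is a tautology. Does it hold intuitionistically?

This is Peirce's law, which is not intuitionistically valid.
A Kripke countermodel: worlds a, b; order generated by a \le b; atoms true at each world — a:{}; b:{p}.
a \nVdash ((p \to q) \to p) \to p: already at a itself, a \Vdash (p \to q) \to p but a \nVdash p.
a lacks atom p, so a \nVdash p.
So the root a does not force the formula.

No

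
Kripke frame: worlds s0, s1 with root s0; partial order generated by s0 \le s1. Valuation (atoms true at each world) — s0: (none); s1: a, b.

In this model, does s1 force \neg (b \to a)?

No

s1 \nVdash \neg (b \to a) since s1 is accessible from s1 and s1 \Vdash b \to a.
s1 \Vdash b \to a: every world accessible from s1 that forces b (namely s1) also forces a.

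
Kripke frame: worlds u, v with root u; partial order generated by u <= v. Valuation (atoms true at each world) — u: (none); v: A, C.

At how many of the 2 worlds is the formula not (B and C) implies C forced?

1

u: does not force it — u does not force not (B and C) implies C: already at u itself, u forces not (B and C) but u does not force C.
v: forces it.
Worlds forcing the formula: {v}.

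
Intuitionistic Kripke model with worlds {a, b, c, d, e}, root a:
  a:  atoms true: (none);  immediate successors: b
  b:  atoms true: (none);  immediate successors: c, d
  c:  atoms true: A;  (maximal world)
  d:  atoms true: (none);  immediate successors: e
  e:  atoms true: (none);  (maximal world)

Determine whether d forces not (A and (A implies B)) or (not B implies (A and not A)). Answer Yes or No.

Yes

d forces not (A and (A implies B)) or (not B implies (A and not A)) via the disjunct not (A and (A implies B)).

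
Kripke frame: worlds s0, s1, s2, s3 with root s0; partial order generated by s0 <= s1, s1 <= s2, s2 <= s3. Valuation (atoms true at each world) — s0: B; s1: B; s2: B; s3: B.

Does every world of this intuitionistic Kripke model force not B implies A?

Yes

s0 forces not B implies A vacuously: no world accessible from s0 forces the antecedent not B.
Since the root s0 forces not B implies A and forcing is persistent (monotone upward), every world forces it.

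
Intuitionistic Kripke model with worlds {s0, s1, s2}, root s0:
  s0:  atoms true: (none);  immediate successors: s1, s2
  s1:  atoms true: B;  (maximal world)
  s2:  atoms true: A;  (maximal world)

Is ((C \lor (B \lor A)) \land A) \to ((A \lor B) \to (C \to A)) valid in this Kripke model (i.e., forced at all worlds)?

Yes

s0 \Vdash ((C \lor (B \lor A)) \land A) \to ((A \lor B) \to (C \to A)): every world accessible from s0 that forces (C \lor (B \lor A)) \land A (namely s2) also forces (A \lor B) \to (C \to A).
Since the root s0 forces ((C \lor (B \lor A)) \land A) \to ((A \lor B) \to (C \to A)) and forcing is persistent (monotone upward), every world forces it.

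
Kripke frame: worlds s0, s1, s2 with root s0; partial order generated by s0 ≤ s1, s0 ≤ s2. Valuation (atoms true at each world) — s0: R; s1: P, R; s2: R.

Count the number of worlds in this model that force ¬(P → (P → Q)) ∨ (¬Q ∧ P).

s0: does not force it — s0 ⊮ ¬(P → (P → Q)) ∨ (¬Q ∧ P): neither disjunct is forced at s0.
s1: forces it.
s2: does not force it.
Worlds forcing the formula: {s1}.

1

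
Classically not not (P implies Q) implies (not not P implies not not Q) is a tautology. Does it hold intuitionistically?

Yes

This is the distribution of double negation over implication, which is intuitionistically derivable.
Assume not not (P implies Q) and not not P; suppose not Q. Then P implies Q would give not P (by contraposition), contradicting not not P; so not (P implies Q), contradicting not not (P implies Q). Hence not not Q.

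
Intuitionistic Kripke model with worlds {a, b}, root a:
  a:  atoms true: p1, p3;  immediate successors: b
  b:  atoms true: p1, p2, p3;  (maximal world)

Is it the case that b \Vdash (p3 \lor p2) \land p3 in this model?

Yes

b \Vdash (p3 \lor p2) \land p3 since b forces both conjuncts.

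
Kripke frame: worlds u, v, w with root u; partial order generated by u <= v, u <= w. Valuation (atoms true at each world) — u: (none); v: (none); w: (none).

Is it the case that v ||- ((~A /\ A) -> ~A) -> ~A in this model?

Yes

v ||- ((~A /\ A) -> ~A) -> ~A: every world accessible from v that forces (~A /\ A) -> ~A (namely v) also forces ~A.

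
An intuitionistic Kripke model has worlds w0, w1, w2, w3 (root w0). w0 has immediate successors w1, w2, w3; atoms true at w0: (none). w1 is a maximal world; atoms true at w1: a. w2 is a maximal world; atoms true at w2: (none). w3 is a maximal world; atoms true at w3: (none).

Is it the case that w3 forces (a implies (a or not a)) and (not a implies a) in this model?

No

w3 does not force (a implies (a or not a)) and (not a implies a) since w3 fails not a implies a.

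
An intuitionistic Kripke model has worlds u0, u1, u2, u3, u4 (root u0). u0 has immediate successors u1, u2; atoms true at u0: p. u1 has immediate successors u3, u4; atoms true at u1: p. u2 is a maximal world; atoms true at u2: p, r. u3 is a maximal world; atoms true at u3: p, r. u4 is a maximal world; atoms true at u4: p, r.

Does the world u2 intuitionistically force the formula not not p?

Yes

u2 forces not not p: no world accessible from u2 forces not p.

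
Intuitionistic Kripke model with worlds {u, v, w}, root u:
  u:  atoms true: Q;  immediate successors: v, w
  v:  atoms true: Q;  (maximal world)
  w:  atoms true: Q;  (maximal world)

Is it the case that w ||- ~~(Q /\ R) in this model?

No

w ||-/- ~~(Q /\ R) since w is accessible from w and w ||- ~(Q /\ R).
w ||- ~(Q /\ R): no world accessible from w forces Q /\ R.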